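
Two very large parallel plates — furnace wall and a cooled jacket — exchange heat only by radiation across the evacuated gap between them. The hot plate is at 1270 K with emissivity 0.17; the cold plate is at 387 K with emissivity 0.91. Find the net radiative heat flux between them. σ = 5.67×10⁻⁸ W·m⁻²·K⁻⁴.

For two infinite grey parallel plates, q = σ(T₁⁴ − T₂⁴)/(1/ε₁ + 1/ε₂ − 1).
T₁⁴ − T₂⁴ = 2.601×10¹² − 2.243×10¹⁰ = 2.579×10¹² K⁴.
1/ε₁ + 1/ε₂ − 1 = 5.882 + 1.099 − 1 = 5.981.
q = 5.67×10⁻⁸ × 2.579×10¹² / 5.981.

q ≈ 24400 W/m²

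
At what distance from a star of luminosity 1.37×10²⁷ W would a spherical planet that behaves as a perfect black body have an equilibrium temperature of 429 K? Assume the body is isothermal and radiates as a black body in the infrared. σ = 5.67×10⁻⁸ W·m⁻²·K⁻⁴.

d ≈ 1.19×10¹¹ m

For an isothermal black-emitting sphere, (1−a)S·πr² = σ·4πr²·T⁴ ⇒ S = 4σT⁴/(1−a).
S = 4·5.67×10⁻⁸·(429)⁴/1.00 = 7682 W/m².
Flux falls as S = L/(4πd²), so d = √(L/(4πS)) = √(1.37×10²⁷/(4π·7682)).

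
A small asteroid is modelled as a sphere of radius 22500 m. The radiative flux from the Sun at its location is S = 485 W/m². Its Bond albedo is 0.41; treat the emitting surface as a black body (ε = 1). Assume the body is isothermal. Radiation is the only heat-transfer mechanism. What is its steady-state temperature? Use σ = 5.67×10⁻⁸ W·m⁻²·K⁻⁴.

At equilibrium, absorbed power = emitted power.
Absorbing cross-section = πr² = 1.590×10⁹ m²; emitting surface = 4πr² = 6.362×10⁹ m² (ratio 4).
(1−a)S·A_cross = εσ·A_surf·T⁴  ⇒  T⁴ = (1−a)S/(4σ).
T⁴ = 0.590·485/(4·5.67×10⁻⁸) = 1.262×10⁹ K⁴.
T = (1.262×10⁹)^(1/4).

T ≈ 188 K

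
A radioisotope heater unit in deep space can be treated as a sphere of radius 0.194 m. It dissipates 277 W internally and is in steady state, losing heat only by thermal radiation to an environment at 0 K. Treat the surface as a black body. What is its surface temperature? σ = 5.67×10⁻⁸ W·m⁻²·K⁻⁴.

T ≈ 319 K

Steady state: internal power = radiated power, P = εσA T⁴.
Radiating area A = 4πr² = 0.4729 m².
T⁴ = P/(εσA) = 277/(1.0·5.67×10⁻⁸·0.4729) = 1.033×10¹⁰ K⁴.
T = (1.033×10¹⁰)^(1/4).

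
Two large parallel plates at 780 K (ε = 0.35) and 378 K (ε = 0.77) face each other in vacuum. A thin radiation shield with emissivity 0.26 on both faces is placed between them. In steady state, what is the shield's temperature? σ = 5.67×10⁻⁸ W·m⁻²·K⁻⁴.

T_s ≈ 640 K

In steady state the net flux on the hot side equals that on the cold side.
σ(T₁⁴−T_s⁴)/D₁ = σ(T_s⁴−T₂⁴)/D₂, with D₁ = 1/ε₁+1/ε_s−1 = 5.703, D₂ = 1/ε_s+1/ε₂−1 = 4.145.
Solve for T_s⁴: T_s⁴ = (D₂·T₁⁴ + D₁·T₂⁴)/(D₁+D₂) = 1.676×10¹¹ K⁴.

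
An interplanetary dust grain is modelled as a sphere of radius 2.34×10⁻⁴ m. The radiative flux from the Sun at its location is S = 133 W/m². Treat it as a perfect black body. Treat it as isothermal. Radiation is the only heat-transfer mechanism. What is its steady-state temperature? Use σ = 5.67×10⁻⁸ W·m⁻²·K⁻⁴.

T ≈ 156 K

At equilibrium, absorbed power = emitted power.
Absorbing cross-section = πr² = 1.720×10⁻⁷ m²; emitting surface = 4πr² = 6.881×10⁻⁷ m² (ratio 4).
S·A_cross = εσ·A_surf·T⁴  ⇒  T⁴ = S/(4σ).
T⁴ = 1.00·133/(4·5.67×10⁻⁸) = 5.864×10⁸ K⁴.
T = (5.864×10⁸)^(1/4).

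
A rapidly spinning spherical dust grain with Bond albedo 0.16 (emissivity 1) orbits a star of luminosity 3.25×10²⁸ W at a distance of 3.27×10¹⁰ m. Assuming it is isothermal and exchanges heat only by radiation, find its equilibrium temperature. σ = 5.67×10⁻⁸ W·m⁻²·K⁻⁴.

First find the stellar flux at distance d: S = L/(4πd²) = 3.25×10²⁸/(4π·(3.27×10¹⁰)²) = 2.419×10⁶ W/m².
For an isothermal sphere, absorbed (1−a)S·πr² = emitted σ·4πr²·T⁴, so T⁴ = (1−a)S/(4σ).
T⁴ = 0.840·2.419×10⁶/(4·5.67×10⁻⁸) = 8.958×10¹² K⁴.

T ≈ 1730 K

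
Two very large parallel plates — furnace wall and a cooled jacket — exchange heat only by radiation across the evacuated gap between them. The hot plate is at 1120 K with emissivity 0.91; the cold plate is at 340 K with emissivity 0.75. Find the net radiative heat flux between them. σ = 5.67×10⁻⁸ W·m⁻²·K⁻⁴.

q ≈ 61800 W/m²

For two infinite grey parallel plates, q = σ(T₁⁴ − T₂⁴)/(1/ε₁ + 1/ε₂ − 1).
T₁⁴ − T₂⁴ = 1.574×10¹² − 1.336×10¹⁰ = 1.560×10¹² K⁴.
1/ε₁ + 1/ε₂ − 1 = 1.099 + 1.333 − 1 = 1.432.
q = 5.67×10⁻⁸ × 1.560×10¹² / 1.432.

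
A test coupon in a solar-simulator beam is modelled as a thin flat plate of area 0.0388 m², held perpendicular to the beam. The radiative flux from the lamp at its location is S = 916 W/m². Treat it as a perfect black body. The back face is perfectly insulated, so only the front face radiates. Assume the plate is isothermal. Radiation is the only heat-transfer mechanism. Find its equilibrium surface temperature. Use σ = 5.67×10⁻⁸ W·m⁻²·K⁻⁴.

T ≈ 357 K

At equilibrium, absorbed power = emitted power.
Absorbing cross-section = A = 0.03880 m²; emitting surface = A = 0.03880 m² (ratio 1).
S·A_cross = εσ·A_surf·T⁴  ⇒  T⁴ = S/(1σ).
T⁴ = 1.00·916/(1·5.67×10⁻⁸) = 1.616×10¹⁰ K⁴.
T = (1.616×10¹⁰)^(1/4).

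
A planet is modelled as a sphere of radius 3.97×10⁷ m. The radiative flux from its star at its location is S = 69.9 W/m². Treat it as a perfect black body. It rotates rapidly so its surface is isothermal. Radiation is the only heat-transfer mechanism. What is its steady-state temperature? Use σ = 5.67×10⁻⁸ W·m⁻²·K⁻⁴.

At equilibrium, absorbed power = emitted power.
Absorbing cross-section = πr² = 4.951×10¹⁵ m²; emitting surface = 4πr² = 1.981×10¹⁶ m² (ratio 4).
S·A_cross = εσ·A_surf·T⁴  ⇒  T⁴ = S/(4σ).
T⁴ = 1.00·69.9/(4·5.67×10⁻⁸) = 3.082×10⁸ K⁴.
T = (3.082×10⁸)^(1/4).

T ≈ 132 K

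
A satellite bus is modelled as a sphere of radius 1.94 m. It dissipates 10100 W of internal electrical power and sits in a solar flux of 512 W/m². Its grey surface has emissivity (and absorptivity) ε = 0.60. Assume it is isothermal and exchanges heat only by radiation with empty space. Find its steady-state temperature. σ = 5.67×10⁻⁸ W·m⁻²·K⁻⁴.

At steady state, absorbed solar power + internal power = radiated power.
Absorbed: α·S·A_cross = 0.60·512·11.82 = 3632 W (cross-section πr²).
Total input = 3632 + 10100 = 13730 W.
Radiated: εσ·A_surf·T⁴ with A_surf = 4πr² = 47.29 m².
T⁴ = 13730/(0.60·5.67×10⁻⁸·47.29) = 8.535×10⁹ K⁴.

T ≈ 304 K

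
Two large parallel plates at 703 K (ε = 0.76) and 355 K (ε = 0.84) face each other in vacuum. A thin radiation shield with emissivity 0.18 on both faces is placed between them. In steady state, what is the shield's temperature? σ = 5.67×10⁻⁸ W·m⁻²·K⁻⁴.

T_s ≈ 599 K

In steady state the net flux on the hot side equals that on the cold side.
σ(T₁⁴−T_s⁴)/D₁ = σ(T_s⁴−T₂⁴)/D₂, with D₁ = 1/ε₁+1/ε_s−1 = 5.871, D₂ = 1/ε_s+1/ε₂−1 = 5.746.
Solve for T_s⁴: T_s⁴ = (D₂·T₁⁴ + D₁·T₂⁴)/(D₁+D₂) = 1.288×10¹¹ K⁴.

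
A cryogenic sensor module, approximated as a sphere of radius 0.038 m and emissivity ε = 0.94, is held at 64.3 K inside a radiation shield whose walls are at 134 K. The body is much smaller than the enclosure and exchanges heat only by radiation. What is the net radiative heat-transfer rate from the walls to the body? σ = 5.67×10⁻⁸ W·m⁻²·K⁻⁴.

P_net ≈ 0.295 W

For a small grey body in a large enclosure: P_net = εσA(T_body⁴ − T_wall⁴).
A = 4πr² = 0.01815 m²; T_body⁴ − T_wall⁴ = 1.709×10⁷ − 3.224×10⁸ = -3.053×10⁸ K⁴.
|P_net| = 0.94·5.67×10⁻⁸·0.01815·3.053×10⁸.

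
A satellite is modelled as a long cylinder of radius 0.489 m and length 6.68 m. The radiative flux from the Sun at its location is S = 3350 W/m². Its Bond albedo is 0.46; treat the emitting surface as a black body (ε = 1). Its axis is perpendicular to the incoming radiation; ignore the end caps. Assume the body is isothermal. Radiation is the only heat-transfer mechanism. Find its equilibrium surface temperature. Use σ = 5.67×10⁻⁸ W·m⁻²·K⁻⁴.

T ≈ 317 K

At equilibrium, absorbed power = emitted power.
Absorbing cross-section = 2rL = 6.533 m²; emitting surface = 2πrL = 20.52 m² (ratio π).
(1−a)S·A_cross = εσ·A_surf·T⁴  ⇒  T⁴ = (1−a)S/(πσ).
T⁴ = 0.540·3350/(π·5.67×10⁻⁸) = 1.016×10¹⁰ K⁴.
T = (1.016×10¹⁰)^(1/4).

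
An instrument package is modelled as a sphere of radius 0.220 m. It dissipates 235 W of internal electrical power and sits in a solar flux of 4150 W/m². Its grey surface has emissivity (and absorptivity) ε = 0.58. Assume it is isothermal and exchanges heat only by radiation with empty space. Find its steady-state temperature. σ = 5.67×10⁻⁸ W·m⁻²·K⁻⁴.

T ≈ 416 K

At steady state, absorbed solar power + internal power = radiated power.
Absorbed: α·S·A_cross = 0.58·4150·0.1521 = 366.0 W (cross-section πr²).
Total input = 366.0 + 235 = 601.0 W.
Radiated: εσ·A_surf·T⁴ with A_surf = 4πr² = 0.6082 m².
T⁴ = 601.0/(0.58·5.67×10⁻⁸·0.6082) = 3.005×10¹⁰ K⁴.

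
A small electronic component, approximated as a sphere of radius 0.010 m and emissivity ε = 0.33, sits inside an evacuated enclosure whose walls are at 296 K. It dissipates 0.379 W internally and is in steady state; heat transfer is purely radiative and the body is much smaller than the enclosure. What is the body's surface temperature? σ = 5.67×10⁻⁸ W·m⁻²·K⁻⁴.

For a small grey body in a large enclosure, net radiated power = εσA(T⁴ − T_w⁴).
Steady state: P = εσA(T⁴ − T_w⁴) with A = 4πr² = 0.001257 m².
T⁴ = P/(εσA) + T_w⁴ = 0.379/(0.33·5.67×10⁻⁸·0.001257) + (296)⁴
    = 1.612×10¹⁰ + 7.677×10⁹ = 2.380×10¹⁰ K⁴.

T ≈ 393 K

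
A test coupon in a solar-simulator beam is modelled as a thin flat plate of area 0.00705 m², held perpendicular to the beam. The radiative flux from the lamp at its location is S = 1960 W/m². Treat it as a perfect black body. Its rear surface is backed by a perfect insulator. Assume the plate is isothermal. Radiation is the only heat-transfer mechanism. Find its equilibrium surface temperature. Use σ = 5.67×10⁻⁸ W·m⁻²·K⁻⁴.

T ≈ 431 K

At equilibrium, absorbed power = emitted power.
Absorbing cross-section = A = 0.007050 m²; emitting surface = A = 0.007050 m² (ratio 1).
S·A_cross = εσ·A_surf·T⁴  ⇒  T⁴ = S/(1σ).
T⁴ = 1.00·1960/(1·5.67×10⁻⁸) = 3.457×10¹⁰ K⁴.
T = (3.457×10¹⁰)^(1/4).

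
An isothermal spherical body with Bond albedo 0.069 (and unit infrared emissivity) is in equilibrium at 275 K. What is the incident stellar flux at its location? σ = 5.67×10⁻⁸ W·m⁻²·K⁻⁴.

S ≈ 1390 W/m²

(1−a)S·πr² = σ·4πr²·T⁴ ⇒ S = 4σT⁴/(1−a).
S = 4·5.67×10⁻⁸·5.719×10⁹/0.931.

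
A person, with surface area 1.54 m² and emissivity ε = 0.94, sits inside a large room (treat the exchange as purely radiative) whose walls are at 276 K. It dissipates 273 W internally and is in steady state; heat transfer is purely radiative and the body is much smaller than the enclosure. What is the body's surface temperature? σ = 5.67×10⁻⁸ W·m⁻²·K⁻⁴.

For a small grey body in a large enclosure, net radiated power = εσA(T⁴ − T_w⁴).
Steady state: P = εσA(T⁴ − T_w⁴) with A = 1.54 m².
T⁴ = P/(εσA) + T_w⁴ = 273/(0.94·5.67×10⁻⁸·1.540) + (276)⁴
    = 3.326×10⁹ + 5.803×10⁹ = 9.129×10⁹ K⁴.

T ≈ 309 K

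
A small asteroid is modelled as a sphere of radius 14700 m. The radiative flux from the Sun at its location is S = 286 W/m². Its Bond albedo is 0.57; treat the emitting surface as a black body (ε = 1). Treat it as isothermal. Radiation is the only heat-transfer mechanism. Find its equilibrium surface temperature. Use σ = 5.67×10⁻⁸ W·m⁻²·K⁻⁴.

At equilibrium, absorbed power = emitted power.
Absorbing cross-section = πr² = 6.789×10⁸ m²; emitting surface = 4πr² = 2.715×10⁹ m² (ratio 4).
(1−a)S·A_cross = εσ·A_surf·T⁴  ⇒  T⁴ = (1−a)S/(4σ).
T⁴ = 0.430·286/(4·5.67×10⁻⁸) = 5.422×10⁸ K⁴.
T = (5.422×10⁸)^(1/4).

T ≈ 153 K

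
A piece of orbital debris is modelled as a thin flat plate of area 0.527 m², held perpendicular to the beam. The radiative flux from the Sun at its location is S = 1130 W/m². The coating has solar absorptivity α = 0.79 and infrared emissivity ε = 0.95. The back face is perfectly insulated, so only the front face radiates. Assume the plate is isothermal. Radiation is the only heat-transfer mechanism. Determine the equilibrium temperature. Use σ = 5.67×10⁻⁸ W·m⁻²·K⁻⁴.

T ≈ 359 K

At equilibrium, absorbed power = emitted power.
Absorbing cross-section = A = 0.5270 m²; emitting surface = A = 0.5270 m² (ratio 1).
αS·A_cross = εσ·A_surf·T⁴  ⇒  T⁴ = αS/(ε·1σ).
T⁴ = 0.790·1130/(0.95·1·5.67×10⁻⁸) = 1.657×10¹⁰ K⁴.
T = (1.657×10¹⁰)^(1/4).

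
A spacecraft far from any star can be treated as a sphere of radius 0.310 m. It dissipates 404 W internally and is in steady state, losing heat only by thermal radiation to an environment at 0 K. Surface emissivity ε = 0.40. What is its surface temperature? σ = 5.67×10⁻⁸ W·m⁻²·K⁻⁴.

Steady state: internal power = radiated power, P = εσA T⁴.
Radiating area A = 4πr² = 1.208 m².
T⁴ = P/(εσA) = 404/(0.40·5.67×10⁻⁸·1.208) = 1.475×10¹⁰ K⁴.
T = (1.475×10¹⁰)^(1/4).

T ≈ 348 K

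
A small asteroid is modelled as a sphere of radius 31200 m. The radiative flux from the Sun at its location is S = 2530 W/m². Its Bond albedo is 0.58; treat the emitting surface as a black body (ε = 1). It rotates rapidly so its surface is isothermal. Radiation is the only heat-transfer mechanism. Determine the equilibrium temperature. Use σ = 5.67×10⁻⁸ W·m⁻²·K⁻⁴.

At equilibrium, absorbed power = emitted power.
Absorbing cross-section = πr² = 3.058×10⁹ m²; emitting surface = 4πr² = 1.223×10¹⁰ m² (ratio 4).
(1−a)S·A_cross = εσ·A_surf·T⁴  ⇒  T⁴ = (1−a)S/(4σ).
T⁴ = 0.420·2530/(4·5.67×10⁻⁸) = 4.685×10⁹ K⁴.
T = (4.685×10⁹)^(1/4).

T ≈ 262 K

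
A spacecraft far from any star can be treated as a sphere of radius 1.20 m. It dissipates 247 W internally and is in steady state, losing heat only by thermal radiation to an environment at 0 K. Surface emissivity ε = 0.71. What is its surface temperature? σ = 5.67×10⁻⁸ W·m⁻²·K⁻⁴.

Steady state: internal power = radiated power, P = εσA T⁴.
Radiating area A = 4πr² = 18.10 m².
T⁴ = P/(εσA) = 247/(0.71·5.67×10⁻⁸·18.10) = 3.391×10⁸ K⁴.
T = (3.391×10⁸)^(1/4).

T ≈ 136 K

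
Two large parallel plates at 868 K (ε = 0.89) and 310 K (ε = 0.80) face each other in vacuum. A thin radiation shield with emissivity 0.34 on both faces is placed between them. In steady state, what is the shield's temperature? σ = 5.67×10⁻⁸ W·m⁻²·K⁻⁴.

In steady state the net flux on the hot side equals that on the cold side.
σ(T₁⁴−T_s⁴)/D₁ = σ(T_s⁴−T₂⁴)/D₂, with D₁ = 1/ε₁+1/ε_s−1 = 3.065, D₂ = 1/ε_s+1/ε₂−1 = 3.191.
Solve for T_s⁴: T_s⁴ = (D₂·T₁⁴ + D₁·T₂⁴)/(D₁+D₂) = 2.941×10¹¹ K⁴.

T_s ≈ 736 K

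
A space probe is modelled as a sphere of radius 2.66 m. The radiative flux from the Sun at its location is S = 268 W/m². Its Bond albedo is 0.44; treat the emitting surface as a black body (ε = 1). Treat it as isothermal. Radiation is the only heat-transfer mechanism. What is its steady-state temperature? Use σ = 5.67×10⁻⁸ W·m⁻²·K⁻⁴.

T ≈ 160 K

At equilibrium, absorbed power = emitted power.
Absorbing cross-section = πr² = 22.23 m²; emitting surface = 4πr² = 88.91 m² (ratio 4).
(1−a)S·A_cross = εσ·A_surf·T⁴  ⇒  T⁴ = (1−a)S/(4σ).
T⁴ = 0.560·268/(4·5.67×10⁻⁸) = 6.617×10⁸ K⁴.
T = (6.617×10⁸)^(1/4).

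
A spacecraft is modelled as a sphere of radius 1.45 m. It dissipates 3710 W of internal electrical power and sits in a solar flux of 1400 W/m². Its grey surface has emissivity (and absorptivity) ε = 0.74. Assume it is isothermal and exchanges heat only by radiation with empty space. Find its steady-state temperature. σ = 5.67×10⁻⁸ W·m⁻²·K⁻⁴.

At steady state, absorbed solar power + internal power = radiated power.
Absorbed: α·S·A_cross = 0.74·1400·6.605 = 6843 W (cross-section πr²).
Total input = 6843 + 3710 = 10550 W.
Radiated: εσ·A_surf·T⁴ with A_surf = 4πr² = 26.42 m².
T⁴ = 10550/(0.74·5.67×10⁻⁸·26.42) = 9.520×10⁹ K⁴.

T ≈ 312 K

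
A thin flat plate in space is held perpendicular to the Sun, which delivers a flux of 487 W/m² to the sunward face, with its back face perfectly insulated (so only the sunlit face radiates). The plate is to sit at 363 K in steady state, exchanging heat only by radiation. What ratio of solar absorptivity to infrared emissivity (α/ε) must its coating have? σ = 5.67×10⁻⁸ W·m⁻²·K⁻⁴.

α/ε ≈ 2.02

Balance: αS·A = εσ·1A·T⁴ ⇒ α/ε = σT⁴/S.
α/ε = 5.67×10⁻⁸·(363)⁴/487 = 5.67×10⁻⁸·1.736×10¹⁰/487.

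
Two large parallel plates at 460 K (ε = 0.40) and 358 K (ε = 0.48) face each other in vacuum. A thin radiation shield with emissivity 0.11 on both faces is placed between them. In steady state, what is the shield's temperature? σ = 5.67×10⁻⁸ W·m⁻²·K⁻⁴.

In steady state the net flux on the hot side equals that on the cold side.
σ(T₁⁴−T_s⁴)/D₁ = σ(T_s⁴−T₂⁴)/D₂, with D₁ = 1/ε₁+1/ε_s−1 = 10.59, D₂ = 1/ε_s+1/ε₂−1 = 10.17.
Solve for T_s⁴: T_s⁴ = (D₂·T₁⁴ + D₁·T₂⁴)/(D₁+D₂) = 3.032×10¹⁰ K⁴.

T_s ≈ 417 K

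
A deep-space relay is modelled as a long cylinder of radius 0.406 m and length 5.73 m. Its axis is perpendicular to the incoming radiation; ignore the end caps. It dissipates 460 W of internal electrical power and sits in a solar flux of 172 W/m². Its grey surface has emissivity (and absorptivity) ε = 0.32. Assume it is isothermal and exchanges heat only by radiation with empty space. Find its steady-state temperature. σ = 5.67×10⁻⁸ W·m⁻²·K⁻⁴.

At steady state, absorbed solar power + internal power = radiated power.
Absorbed: α·S·A_cross = 0.32·172·4.653 = 256.1 W (cross-section 2rL).
Total input = 256.1 + 460 = 716.1 W.
Radiated: εσ·A_surf·T⁴ with A_surf = 2πrL = 14.62 m².
T⁴ = 716.1/(0.32·5.67×10⁻⁸·14.62) = 2.700×10⁹ K⁴.

T ≈ 228 K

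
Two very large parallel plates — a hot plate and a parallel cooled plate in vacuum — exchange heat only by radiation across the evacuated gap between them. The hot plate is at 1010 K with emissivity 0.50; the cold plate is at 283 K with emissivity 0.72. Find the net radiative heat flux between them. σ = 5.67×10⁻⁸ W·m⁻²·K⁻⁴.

q ≈ 24500 W/m²

For two infinite grey parallel plates, q = σ(T₁⁴ − T₂⁴)/(1/ε₁ + 1/ε₂ − 1).
T₁⁴ − T₂⁴ = 1.041×10¹² − 6.414×10⁹ = 1.034×10¹² K⁴.
1/ε₁ + 1/ε₂ − 1 = 2.000 + 1.389 − 1 = 2.389.
q = 5.67×10⁻⁸ × 1.034×10¹² / 2.389.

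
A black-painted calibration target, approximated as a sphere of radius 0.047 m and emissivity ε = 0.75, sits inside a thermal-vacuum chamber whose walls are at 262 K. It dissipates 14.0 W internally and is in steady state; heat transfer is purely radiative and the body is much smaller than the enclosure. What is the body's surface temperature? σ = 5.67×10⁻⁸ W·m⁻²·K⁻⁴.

For a small grey body in a large enclosure, net radiated power = εσA(T⁴ − T_w⁴).
Steady state: P = εσA(T⁴ − T_w⁴) with A = 4πr² = 0.02776 m².
T⁴ = P/(εσA) + T_w⁴ = 14.0/(0.75·5.67×10⁻⁸·0.02776) + (262)⁴
    = 1.186×10¹⁰ + 4.712×10⁹ = 1.657×10¹⁰ K⁴.

T ≈ 359 K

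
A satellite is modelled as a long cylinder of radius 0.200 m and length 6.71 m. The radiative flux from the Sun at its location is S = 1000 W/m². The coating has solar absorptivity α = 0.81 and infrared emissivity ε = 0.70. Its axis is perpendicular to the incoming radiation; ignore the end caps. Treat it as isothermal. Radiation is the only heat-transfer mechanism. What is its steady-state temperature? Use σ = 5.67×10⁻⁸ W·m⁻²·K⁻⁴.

At equilibrium, absorbed power = emitted power.
Absorbing cross-section = 2rL = 2.684 m²; emitting surface = 2πrL = 8.432 m² (ratio π).
αS·A_cross = εσ·A_surf·T⁴  ⇒  T⁴ = αS/(ε·πσ).
T⁴ = 0.810·1000/(0.70·π·5.67×10⁻⁸) = 6.496×10⁹ K⁴.
T = (6.496×10⁹)^(1/4).

T ≈ 284 K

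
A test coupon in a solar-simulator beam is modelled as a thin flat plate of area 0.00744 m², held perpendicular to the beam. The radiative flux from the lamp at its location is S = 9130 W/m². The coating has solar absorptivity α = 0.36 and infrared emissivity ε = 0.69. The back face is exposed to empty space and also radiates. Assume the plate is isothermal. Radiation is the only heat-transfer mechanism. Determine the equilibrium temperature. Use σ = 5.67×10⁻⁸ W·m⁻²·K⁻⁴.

T ≈ 453 K

At equilibrium, absorbed power = emitted power.
Absorbing cross-section = A = 0.007440 m²; emitting surface = 2A = 0.01488 m² (ratio 2).
αS·A_cross = εσ·A_surf·T⁴  ⇒  T⁴ = αS/(ε·2σ).
T⁴ = 0.360·9130/(0.69·2·5.67×10⁻⁸) = 4.201×10¹⁰ K⁴.
T = (4.201×10¹⁰)^(1/4).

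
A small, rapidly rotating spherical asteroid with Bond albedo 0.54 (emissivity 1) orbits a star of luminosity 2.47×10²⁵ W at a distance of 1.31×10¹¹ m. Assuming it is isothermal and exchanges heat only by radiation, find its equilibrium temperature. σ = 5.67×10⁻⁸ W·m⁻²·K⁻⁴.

T ≈ 123 K

First find the stellar flux at distance d: S = L/(4πd²) = 2.47×10²⁵/(4π·(1.31×10¹¹)²) = 114.5 W/m².
For an isothermal sphere, absorbed (1−a)S·πr² = emitted σ·4πr²·T⁴, so T⁴ = (1−a)S/(4σ).
T⁴ = 0.460·114.5/(4·5.67×10⁻⁸) = 2.323×10⁸ K⁴.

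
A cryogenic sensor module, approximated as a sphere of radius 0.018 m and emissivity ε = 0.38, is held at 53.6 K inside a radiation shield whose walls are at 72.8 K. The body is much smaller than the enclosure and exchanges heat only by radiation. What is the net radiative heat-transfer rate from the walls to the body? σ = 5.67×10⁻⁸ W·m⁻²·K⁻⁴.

For a small grey body in a large enclosure: P_net = εσA(T_body⁴ − T_wall⁴).
A = 4πr² = 0.004072 m²; T_body⁴ − T_wall⁴ = 8.254×10⁶ − 2.809×10⁷ = -1.983×10⁷ K⁴.
|P_net| = 0.38·5.67×10⁻⁸·0.004072·1.983×10⁷.

P_net ≈ 0.00174 W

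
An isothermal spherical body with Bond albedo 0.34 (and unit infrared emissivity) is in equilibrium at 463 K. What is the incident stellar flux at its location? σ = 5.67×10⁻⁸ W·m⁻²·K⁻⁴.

S ≈ 15800 W/m²

(1−a)S·πr² = σ·4πr²·T⁴ ⇒ S = 4σT⁴/(1−a).
S = 4·5.67×10⁻⁸·4.595×10¹⁰/0.660.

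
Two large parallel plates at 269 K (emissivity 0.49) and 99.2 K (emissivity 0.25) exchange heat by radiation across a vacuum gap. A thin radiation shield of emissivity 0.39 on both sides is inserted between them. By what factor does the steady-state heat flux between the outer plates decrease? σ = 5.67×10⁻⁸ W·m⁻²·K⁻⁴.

factor ≈ 1.82

Without shield: q₀ = σΔ(T⁴)/(1/ε₁+1/ε₂−1) with denominator 5.041.
With shield the two gaps are in series; the resistances add: (1/ε₁+1/ε_s−1)+(1/ε_s+1/ε₂−1) = 3.605+5.564 = 9.169.
Heat-flux ratio q₀/q = 9.169/5.041.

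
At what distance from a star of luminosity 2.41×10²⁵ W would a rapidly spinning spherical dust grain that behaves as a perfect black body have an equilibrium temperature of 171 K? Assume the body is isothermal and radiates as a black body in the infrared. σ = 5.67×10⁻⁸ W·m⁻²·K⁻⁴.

d ≈ 9.94×10¹⁰ m

For an isothermal black-emitting sphere, (1−a)S·πr² = σ·4πr²·T⁴ ⇒ S = 4σT⁴/(1−a).
S = 4·5.67×10⁻⁸·(171)⁴/1.00 = 193.9 W/m².
Flux falls as S = L/(4πd²), so d = √(L/(4πS)) = √(2.41×10²⁵/(4π·193.9)).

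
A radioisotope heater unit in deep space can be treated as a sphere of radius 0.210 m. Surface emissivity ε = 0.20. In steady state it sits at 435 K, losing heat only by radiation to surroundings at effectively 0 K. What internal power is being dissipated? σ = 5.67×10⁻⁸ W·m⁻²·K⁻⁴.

Steady state: P = εσA T⁴.
A = 4πr² = 0.5542 m²; T⁴ = (435)⁴ = 3.581×10¹⁰ K⁴.
P = 0.20 × 5.67×10⁻⁸ × 0.5542 × 3.581×10¹⁰.

P ≈ 225 W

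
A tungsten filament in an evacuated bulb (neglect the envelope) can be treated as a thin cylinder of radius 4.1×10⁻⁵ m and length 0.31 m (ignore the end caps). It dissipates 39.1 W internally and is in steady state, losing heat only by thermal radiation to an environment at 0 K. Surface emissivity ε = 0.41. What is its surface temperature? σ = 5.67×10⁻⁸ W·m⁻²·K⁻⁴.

Steady state: internal power = radiated power, P = εσA T⁴.
Radiating area A = 2πrL = 7.986×10⁻⁵ m².
T⁴ = P/(εσA) = 39.1/(0.41·5.67×10⁻⁸·7.986×10⁻⁵) = 2.106×10¹³ K⁴.
T = (2.106×10¹³)^(1/4).

T ≈ 2140 K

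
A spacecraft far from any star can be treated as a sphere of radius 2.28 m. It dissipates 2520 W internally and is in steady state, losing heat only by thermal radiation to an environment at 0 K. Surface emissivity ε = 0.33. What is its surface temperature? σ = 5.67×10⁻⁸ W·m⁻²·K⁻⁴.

T ≈ 213 K

Steady state: internal power = radiated power, P = εσA T⁴.
Radiating area A = 4πr² = 65.33 m².
T⁴ = P/(εσA) = 2520/(0.33·5.67×10⁻⁸·65.33) = 2.062×10⁹ K⁴.
T = (2.062×10⁹)^(1/4).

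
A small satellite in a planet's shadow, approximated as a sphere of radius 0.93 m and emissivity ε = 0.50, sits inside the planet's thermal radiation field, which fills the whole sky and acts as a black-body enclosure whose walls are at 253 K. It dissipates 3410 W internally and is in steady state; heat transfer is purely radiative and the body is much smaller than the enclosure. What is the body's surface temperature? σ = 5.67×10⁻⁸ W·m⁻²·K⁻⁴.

For a small grey body in a large enclosure, net radiated power = εσA(T⁴ − T_w⁴).
Steady state: P = εσA(T⁴ − T_w⁴) with A = 4πr² = 10.87 m².
T⁴ = P/(εσA) + T_w⁴ = 3410/(0.50·5.67×10⁻⁸·10.87) + (253)⁴
    = 1.107×10¹⁰ + 4.097×10⁹ = 1.516×10¹⁰ K⁴.

T ≈ 351 K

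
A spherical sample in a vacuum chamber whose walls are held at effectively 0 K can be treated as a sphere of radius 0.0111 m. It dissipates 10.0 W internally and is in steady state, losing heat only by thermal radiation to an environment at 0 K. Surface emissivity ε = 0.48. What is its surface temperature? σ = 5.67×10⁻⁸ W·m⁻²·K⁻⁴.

T ≈ 698 K

Steady state: internal power = radiated power, P = εσA T⁴.
Radiating area A = 4πr² = 0.001548 m².
T⁴ = P/(εσA) = 10.0/(0.48·5.67×10⁻⁸·0.001548) = 2.373×10¹¹ K⁴.
T = (2.373×10¹¹)^(1/4).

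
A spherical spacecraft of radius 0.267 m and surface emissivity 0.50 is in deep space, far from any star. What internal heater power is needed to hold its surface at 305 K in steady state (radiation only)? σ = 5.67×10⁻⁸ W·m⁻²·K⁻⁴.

P ≈ 220 W

P = εσ·4πr²·T⁴.
4πr² = 0.8958 m²; T⁴ = 8.654×10⁹ K⁴.
P = 0.50·5.67×10⁻⁸·0.8958·8.654×10⁹.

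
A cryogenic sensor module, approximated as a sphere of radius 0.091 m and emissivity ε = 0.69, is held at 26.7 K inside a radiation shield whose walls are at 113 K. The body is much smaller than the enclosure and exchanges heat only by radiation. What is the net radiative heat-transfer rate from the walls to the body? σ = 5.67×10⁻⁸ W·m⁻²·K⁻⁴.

For a small grey body in a large enclosure: P_net = εσA(T_body⁴ − T_wall⁴).
A = 4πr² = 0.1041 m²; T_body⁴ − T_wall⁴ = 5.082×10⁵ − 1.630×10⁸ = -1.625×10⁸ K⁴.
|P_net| = 0.69·5.67×10⁻⁸·0.1041·1.625×10⁸.

P_net ≈ 0.662 W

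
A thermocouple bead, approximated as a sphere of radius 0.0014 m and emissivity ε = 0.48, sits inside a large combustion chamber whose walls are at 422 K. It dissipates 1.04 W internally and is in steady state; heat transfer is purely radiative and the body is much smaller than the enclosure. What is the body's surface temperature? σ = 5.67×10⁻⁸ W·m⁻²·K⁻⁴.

For a small grey body in a large enclosure, net radiated power = εσA(T⁴ − T_w⁴).
Steady state: P = εσA(T⁴ − T_w⁴) with A = 4πr² = 2.463×10⁻⁵ m².
T⁴ = P/(εσA) + T_w⁴ = 1.04/(0.48·5.67×10⁻⁸·2.463×10⁻⁵) + (422)⁴
    = 1.551×10¹² + 3.171×10¹⁰ = 1.583×10¹² K⁴.

T ≈ 1120 K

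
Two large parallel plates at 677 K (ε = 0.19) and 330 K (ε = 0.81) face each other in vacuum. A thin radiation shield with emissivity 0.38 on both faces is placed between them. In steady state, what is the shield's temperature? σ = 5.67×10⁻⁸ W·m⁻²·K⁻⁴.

In steady state the net flux on the hot side equals that on the cold side.
σ(T₁⁴−T_s⁴)/D₁ = σ(T_s⁴−T₂⁴)/D₂, with D₁ = 1/ε₁+1/ε_s−1 = 6.895, D₂ = 1/ε_s+1/ε₂−1 = 2.866.
Solve for T_s⁴: T_s⁴ = (D₂·T₁⁴ + D₁·T₂⁴)/(D₁+D₂) = 7.006×10¹⁰ K⁴.

T_s ≈ 514 K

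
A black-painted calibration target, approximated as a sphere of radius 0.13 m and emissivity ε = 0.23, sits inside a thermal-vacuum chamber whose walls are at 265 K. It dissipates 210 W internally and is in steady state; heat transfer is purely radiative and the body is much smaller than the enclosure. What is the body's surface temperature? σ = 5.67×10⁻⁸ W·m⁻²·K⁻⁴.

T ≈ 533 K

For a small grey body in a large enclosure, net radiated power = εσA(T⁴ − T_w⁴).
Steady state: P = εσA(T⁴ − T_w⁴) with A = 4πr² = 0.2124 m².
T⁴ = P/(εσA) + T_w⁴ = 210/(0.23·5.67×10⁻⁸·0.2124) + (265)⁴
    = 7.582×10¹⁰ + 4.932×10⁹ = 8.076×10¹⁰ K⁴.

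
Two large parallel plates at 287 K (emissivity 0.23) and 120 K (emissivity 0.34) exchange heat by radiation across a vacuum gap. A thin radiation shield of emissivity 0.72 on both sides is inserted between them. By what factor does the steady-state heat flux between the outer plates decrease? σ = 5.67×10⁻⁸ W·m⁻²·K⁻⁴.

Without shield: q₀ = σΔ(T⁴)/(1/ε₁+1/ε₂−1) with denominator 6.289.
With shield the two gaps are in series; the resistances add: (1/ε₁+1/ε_s−1)+(1/ε_s+1/ε₂−1) = 4.737+3.330 = 8.067.
Heat-flux ratio q₀/q = 8.067/6.289.

factor ≈ 1.28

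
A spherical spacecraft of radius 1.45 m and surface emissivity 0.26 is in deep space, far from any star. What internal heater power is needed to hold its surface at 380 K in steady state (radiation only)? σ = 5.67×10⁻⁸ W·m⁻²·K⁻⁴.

P = εσ·4πr²·T⁴.
4πr² = 26.42 m²; T⁴ = 2.085×10¹⁰ K⁴.
P = 0.26·5.67×10⁻⁸·26.42·2.085×10¹⁰.

P ≈ 8120 W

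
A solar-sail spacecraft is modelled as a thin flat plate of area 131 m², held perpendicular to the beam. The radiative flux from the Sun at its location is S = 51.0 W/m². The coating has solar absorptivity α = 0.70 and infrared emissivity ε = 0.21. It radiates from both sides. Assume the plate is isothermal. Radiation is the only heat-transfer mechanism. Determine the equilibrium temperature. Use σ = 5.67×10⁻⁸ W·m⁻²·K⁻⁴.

At equilibrium, absorbed power = emitted power.
Absorbing cross-section = A = 131.0 m²; emitting surface = 2A = 262.0 m² (ratio 2).
αS·A_cross = εσ·A_surf·T⁴  ⇒  T⁴ = αS/(ε·2σ).
T⁴ = 0.700·51.0/(0.21·2·5.67×10⁻⁸) = 1.499×10⁹ K⁴.
T = (1.499×10⁹)^(1/4).

T ≈ 197 K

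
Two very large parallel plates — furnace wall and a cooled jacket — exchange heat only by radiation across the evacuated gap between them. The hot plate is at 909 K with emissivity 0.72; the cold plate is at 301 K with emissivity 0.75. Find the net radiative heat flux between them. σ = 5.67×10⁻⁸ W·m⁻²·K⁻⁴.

q ≈ 22200 W/m²

For two infinite grey parallel plates, q = σ(T₁⁴ − T₂⁴)/(1/ε₁ + 1/ε₂ − 1).
T₁⁴ − T₂⁴ = 6.827×10¹¹ − 8.209×10⁹ = 6.745×10¹¹ K⁴.
1/ε₁ + 1/ε₂ − 1 = 1.389 + 1.333 − 1 = 1.722.
q = 5.67×10⁻⁸ × 6.745×10¹¹ / 1.722.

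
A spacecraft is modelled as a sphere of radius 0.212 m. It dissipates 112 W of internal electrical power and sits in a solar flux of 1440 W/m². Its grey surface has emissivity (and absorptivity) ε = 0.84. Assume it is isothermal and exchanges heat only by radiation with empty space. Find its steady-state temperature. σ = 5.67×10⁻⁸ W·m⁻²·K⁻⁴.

T ≈ 320 K

At steady state, absorbed solar power + internal power = radiated power.
Absorbed: α·S·A_cross = 0.84·1440·0.1412 = 170.8 W (cross-section πr²).
Total input = 170.8 + 112 = 282.8 W.
Radiated: εσ·A_surf·T⁴ with A_surf = 4πr² = 0.5648 m².
T⁴ = 282.8/(0.84·5.67×10⁻⁸·0.5648) = 1.051×10¹⁰ K⁴.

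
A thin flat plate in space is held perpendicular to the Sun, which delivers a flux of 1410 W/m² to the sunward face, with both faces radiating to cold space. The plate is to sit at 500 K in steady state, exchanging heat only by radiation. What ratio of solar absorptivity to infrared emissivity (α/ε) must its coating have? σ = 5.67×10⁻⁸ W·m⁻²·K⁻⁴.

Balance: αS·A = εσ·2A·T⁴ ⇒ α/ε = 2σT⁴/S.
α/ε = 2·5.67×10⁻⁸·(500)⁴/1410 = 2·5.67×10⁻⁸·6.250×10¹⁰/1410.

α/ε ≈ 5.03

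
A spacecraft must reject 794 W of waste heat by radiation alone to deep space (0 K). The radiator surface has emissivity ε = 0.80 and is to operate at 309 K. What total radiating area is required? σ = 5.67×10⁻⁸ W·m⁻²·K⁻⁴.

A ≈ 1.92 m²

P = εσA T⁴ ⇒ A = P/(εσT⁴).
T⁴ = 9.117×10⁹ K⁴.
A = 794/(0.80 × 5.67×10⁻⁸ × 9.117×10⁹).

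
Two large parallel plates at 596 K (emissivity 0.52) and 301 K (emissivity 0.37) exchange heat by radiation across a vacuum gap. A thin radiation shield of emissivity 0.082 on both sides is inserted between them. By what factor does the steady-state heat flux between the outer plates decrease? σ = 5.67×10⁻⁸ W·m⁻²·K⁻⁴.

Without shield: q₀ = σΔ(T⁴)/(1/ε₁+1/ε₂−1) with denominator 3.626.
With shield the two gaps are in series; the resistances add: (1/ε₁+1/ε_s−1)+(1/ε_s+1/ε₂−1) = 13.12+13.90 = 27.02.
Heat-flux ratio q₀/q = 27.02/3.626.

factor ≈ 7.45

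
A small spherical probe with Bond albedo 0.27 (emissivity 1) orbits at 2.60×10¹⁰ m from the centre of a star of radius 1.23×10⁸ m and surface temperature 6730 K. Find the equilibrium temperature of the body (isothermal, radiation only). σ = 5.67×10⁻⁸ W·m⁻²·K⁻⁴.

The star's surface emits σT_*⁴; at distance d the flux is S = σT_*⁴(R_*/d)².
S = 5.67×10⁻⁸·(6730)⁴·(1.23×10⁸/2.60×10¹⁰)² = 2603 W/m².
For an isothermal sphere T⁴ = (1−a)S/(4σ) = 8.379×10⁹ K⁴.

T ≈ 303 K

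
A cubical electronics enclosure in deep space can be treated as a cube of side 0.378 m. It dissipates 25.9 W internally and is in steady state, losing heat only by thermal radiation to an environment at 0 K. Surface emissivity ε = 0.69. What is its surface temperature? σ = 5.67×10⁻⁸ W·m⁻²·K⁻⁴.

Steady state: internal power = radiated power, P = εσA T⁴.
Radiating area A = 6L² = 0.8573 m².
T⁴ = P/(εσA) = 25.9/(0.69·5.67×10⁻⁸·0.8573) = 7.722×10⁸ K⁴.
T = (7.722×10⁸)^(1/4).

T ≈ 167 K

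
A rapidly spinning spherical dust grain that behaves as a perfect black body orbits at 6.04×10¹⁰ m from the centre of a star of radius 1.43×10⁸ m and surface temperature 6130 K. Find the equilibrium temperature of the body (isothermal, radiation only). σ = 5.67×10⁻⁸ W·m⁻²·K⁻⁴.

T ≈ 211 K

The star's surface emits σT_*⁴; at distance d the flux is S = σT_*⁴(R_*/d)².
S = 5.67×10⁻⁸·(6130)⁴·(1.43×10⁸/6.04×10¹⁰)² = 448.8 W/m².
For an isothermal sphere T⁴ = (1−a)S/(4σ) = 1.979×10⁹ K⁴.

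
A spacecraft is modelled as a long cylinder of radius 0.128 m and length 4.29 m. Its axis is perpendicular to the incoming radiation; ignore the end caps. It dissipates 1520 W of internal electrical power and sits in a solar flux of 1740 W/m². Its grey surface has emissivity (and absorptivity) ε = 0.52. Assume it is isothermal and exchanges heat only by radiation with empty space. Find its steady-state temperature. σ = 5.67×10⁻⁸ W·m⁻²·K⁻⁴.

T ≈ 396 K

At steady state, absorbed solar power + internal power = radiated power.
Absorbed: α·S·A_cross = 0.52·1740·1.098 = 993.7 W (cross-section 2rL).
Total input = 993.7 + 1520 = 2514 W.
Radiated: εσ·A_surf·T⁴ with A_surf = 2πrL = 3.450 m².
T⁴ = 2514/(0.52·5.67×10⁻⁸·3.450) = 2.471×10¹⁰ K⁴.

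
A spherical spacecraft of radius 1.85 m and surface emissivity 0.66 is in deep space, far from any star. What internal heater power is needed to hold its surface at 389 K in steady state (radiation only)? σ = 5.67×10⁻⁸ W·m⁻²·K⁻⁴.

P = εσ·4πr²·T⁴.
4πr² = 43.01 m²; T⁴ = 2.290×10¹⁰ K⁴.
P = 0.66·5.67×10⁻⁸·43.01·2.290×10¹⁰.

P ≈ 36900 W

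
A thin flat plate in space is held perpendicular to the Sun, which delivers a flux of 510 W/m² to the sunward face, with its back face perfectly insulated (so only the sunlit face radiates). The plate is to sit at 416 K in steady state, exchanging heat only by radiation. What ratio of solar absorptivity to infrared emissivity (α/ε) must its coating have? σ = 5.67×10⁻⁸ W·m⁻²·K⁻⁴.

Balance: αS·A = εσ·1A·T⁴ ⇒ α/ε = σT⁴/S.
α/ε = 5.67×10⁻⁸·(416)⁴/510 = 5.67×10⁻⁸·2.995×10¹⁰/510.

α/ε ≈ 3.33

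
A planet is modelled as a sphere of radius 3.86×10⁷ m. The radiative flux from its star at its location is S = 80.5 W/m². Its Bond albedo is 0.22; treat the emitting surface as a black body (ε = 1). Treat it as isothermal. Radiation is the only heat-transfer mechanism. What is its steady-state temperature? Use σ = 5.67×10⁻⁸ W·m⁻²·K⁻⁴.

T ≈ 129 K

At equilibrium, absorbed power = emitted power.
Absorbing cross-section = πr² = 4.681×10¹⁵ m²; emitting surface = 4πr² = 1.872×10¹⁶ m² (ratio 4).
(1−a)S·A_cross = εσ·A_surf·T⁴  ⇒  T⁴ = (1−a)S/(4σ).
T⁴ = 0.780·80.5/(4·5.67×10⁻⁸) = 2.769×10⁸ K⁴.
T = (2.769×10⁸)^(1/4).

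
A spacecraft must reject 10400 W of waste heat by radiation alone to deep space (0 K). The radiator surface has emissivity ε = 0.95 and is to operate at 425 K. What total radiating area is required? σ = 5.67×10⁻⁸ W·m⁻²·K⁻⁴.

P = εσA T⁴ ⇒ A = P/(εσT⁴).
T⁴ = 3.263×10¹⁰ K⁴.
A = 10400/(0.95 × 5.67×10⁻⁸ × 3.263×10¹⁰).

A ≈ 5.92 m²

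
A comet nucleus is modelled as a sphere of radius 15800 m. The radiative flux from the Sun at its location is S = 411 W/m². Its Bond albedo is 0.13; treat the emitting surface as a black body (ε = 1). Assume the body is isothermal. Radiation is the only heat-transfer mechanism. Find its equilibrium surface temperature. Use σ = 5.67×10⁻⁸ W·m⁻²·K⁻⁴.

At equilibrium, absorbed power = emitted power.
Absorbing cross-section = πr² = 7.843×10⁸ m²; emitting surface = 4πr² = 3.137×10⁹ m² (ratio 4).
(1−a)S·A_cross = εσ·A_surf·T⁴  ⇒  T⁴ = (1−a)S/(4σ).
T⁴ = 0.870·411/(4·5.67×10⁻⁸) = 1.577×10⁹ K⁴.
T = (1.577×10⁹)^(1/4).

T ≈ 199 K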